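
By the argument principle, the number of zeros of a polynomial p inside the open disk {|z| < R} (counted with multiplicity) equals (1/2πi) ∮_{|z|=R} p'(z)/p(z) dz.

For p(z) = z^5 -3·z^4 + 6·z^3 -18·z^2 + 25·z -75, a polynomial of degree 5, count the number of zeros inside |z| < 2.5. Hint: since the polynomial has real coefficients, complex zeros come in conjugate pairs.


The zeros of p are: (1 + 2i), (1 - 2i), 3, (-1 + 2i), (-1 - 2i).
Their magnitudes are: 2.236, 2.236, 3, 2.236, 2.236.
Zeros with |z| < R = 2.5: (1 + 2i), (1 - 2i), (-1 + 2i), (-1 - 2i).
Count = 4.
By the argument principle, (1/2πi) ∮_{|z|=R} p'(z)/p(z) dz equals exactly this count.

Number of zeros inside |z| < 2.5: 4.


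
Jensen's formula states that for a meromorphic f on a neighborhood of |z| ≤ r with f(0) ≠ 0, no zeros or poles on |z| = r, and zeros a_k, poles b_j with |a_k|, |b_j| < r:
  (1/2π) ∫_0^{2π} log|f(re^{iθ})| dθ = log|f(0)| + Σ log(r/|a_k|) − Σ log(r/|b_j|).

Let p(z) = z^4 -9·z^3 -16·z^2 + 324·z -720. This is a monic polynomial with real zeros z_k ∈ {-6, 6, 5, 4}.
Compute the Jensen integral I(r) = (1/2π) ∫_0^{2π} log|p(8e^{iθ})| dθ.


Zeros: -6, 4, 5, 6; r = 8.
Inside |z| < r: -6, 4, 5, 6. Outside (|z| ≥ r): ∅.
p(0) = -720, so log|p(0)| = log(720) = 6.5793.
Apply Jensen: I(r) = log|p(0)| + Σ_k log(r/|z_k|), summed over zeros inside |z| < r.
  log(r/|z_k|) for z_k = -6: log(8/6) = 0.2877
  log(r/|z_k|) for z_k = 6: log(8/6) = 0.2877
  log(r/|z_k|) for z_k = 5: log(8/5) = 0.4700
  log(r/|z_k|) for z_k = 4: log(8/4) = 0.6931
Sum over inside zeros: 1.7385.
I(r) = log|p(0)| + (inside sum) = 6.5793 + 1.7385 = 8.3178.
Closed form (all zeros inside, monic): I(r) = n·log(r) = 4·log(8) = 8.3178. ✓

I(r) ≈ 8.3178.


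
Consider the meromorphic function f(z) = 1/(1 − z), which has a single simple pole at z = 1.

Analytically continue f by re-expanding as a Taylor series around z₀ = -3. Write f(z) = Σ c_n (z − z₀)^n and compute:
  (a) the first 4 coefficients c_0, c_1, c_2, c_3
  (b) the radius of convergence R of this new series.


Let w = z − z₀, so z = z₀ + w.
Then 1 − z = 1 − (z₀ + w) = (1 − z₀) − w = 4 − w.
f(z) = 1/(4 − w) = (1/(4)) · 1/(1 − w/(4)) = Σ_{n≥0} w^n / (4)^(n+1).
So c_n = 1/(4)^(n+1):
  c_0 = 1/(4)^1 = 1/4.
  c_1 = 1/(4)^2 = 1/16.
  c_2 = 1/(4)^3 = 1/64.
  c_3 = 1/(4)^4 = 1/256.
The series is valid for |w/d| < 1, i.e. |z − z₀| < |d|.
Radius of convergence: R = |1 − z₀| = |4| = 4 (distance from z₀ to the singularity z = 1).

c_0 = 1/4, c_1 = 1/16, c_2 = 1/64, c_3 = 1/256; R = 4.


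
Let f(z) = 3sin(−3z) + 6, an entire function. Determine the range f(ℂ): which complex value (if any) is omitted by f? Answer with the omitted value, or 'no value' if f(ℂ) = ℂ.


Little Picard bounds the complement of f(ℂ) to at most one point.
sin is entire and surjective onto ℂ: for every w ∈ ℂ, sin(ζ) = w has a solution ζ ∈ ℂ (e.g., via the complex inverse arcsin). With ζ = −3z this gives z = ζ/(-3). Then 3·sin(−3z) takes every value in 3·ℂ = ℂ, and adding 6 is a bijection of ℂ. So f is surjective and omits no value. (Note: only on the real line is sin bounded by [−1, 1].)

Omitted value: no value.


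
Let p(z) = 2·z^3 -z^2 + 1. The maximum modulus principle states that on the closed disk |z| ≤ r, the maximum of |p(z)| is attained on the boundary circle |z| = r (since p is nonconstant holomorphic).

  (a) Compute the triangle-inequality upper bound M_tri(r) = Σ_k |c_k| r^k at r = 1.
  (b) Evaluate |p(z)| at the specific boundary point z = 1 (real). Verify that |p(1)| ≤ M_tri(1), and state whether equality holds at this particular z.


Coefficients: c_0 = 1, c_1 = 0, c_2 = -1, c_3 = 2. Radius r = 1.
Part (a). Triangle bound: M_tri(r) = Σ_k |c_k| r^k
  = |1|·1^0 + |0|·1^1 + |-1|·1^2 + |2|·1^3
  = 1 + 0 + 1 + 2 = 4.
This bounds M(r) := max_{|z|=r} |p(z)| from above; equality holds iff all terms c_k z^k can be made to align in phase at a single z on |z|=r.
Part (b). At z = 1 (real, on the circle |z| = r):
  p(1) = (1)·1^0 + (0)·1^1 + (-1)·1^2 + (2)·1^3 = 2.
  |p(1)| = 2.
Check: |p(1)| = 2 ≤ 4 = M_tri(1). ✓ Equality does not hold at z = 1 (the coefficients have mixed signs, so the terms do not all align in phase there).

M_tri(1) = 4; |p(1)| = 2; equality at z=1: no.


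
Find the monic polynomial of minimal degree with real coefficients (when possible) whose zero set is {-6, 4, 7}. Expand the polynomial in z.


The polynomial is p(z) = ∏_{α ∈ S} (z − α), where S = {-6, 4, 7}.
Expanding the product yields: p(z) = z^3 -5·z^2 -38·z + 168.
The resulting polynomial has degree 3 and real coefficients as required.

p(z) = z^3 -5·z^2 -38·z + 168.


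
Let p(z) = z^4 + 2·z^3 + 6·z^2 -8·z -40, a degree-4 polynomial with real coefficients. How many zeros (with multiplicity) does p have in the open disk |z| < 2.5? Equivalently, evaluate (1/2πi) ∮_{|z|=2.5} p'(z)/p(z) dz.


The zeros of p are: -2, (-1 + 3i), (-1 - 3i), 2.
Their magnitudes are: 2, 3.162, 3.162, 2.
Zeros with |z| < R = 2.5: -2, 2.
Count = 2.
By the argument principle, (1/2πi) ∮_{|z|=R} p'(z)/p(z) dz equals exactly this count.

Number of zeros inside |z| < 2.5: 2.


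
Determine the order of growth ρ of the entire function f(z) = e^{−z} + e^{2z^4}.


Each summand is entire of order 1 and 4 respectively (as in the single-exponential case). The order of a sum is at most the max of the orders, so ρ ≤ 4. For the lower bound: on |z|=r choose arg z so that 2z^4 is real positive; then |e^{2z^4}| = e^{2r^4} while |e^{-1z}| ≤ e^{1r^1} = o(e^{2r^4}). So |f| ≥ e^{2r^4}(1 − o(1)) and ρ ≥ 4. Hence ρ = max(1, 4) = 4.
Therefore ρ = 4.

Order ρ = 4.


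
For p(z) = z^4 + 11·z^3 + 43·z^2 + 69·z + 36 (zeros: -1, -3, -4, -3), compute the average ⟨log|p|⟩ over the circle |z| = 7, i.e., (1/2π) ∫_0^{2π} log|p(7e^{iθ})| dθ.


Zeros: -4, -3, -3, -1; r = 7.
Inside |z| < r: -4, -3, -3, -1. Outside (|z| ≥ r): ∅.
p(0) = 36, so log|p(0)| = log(36) = 3.5835.
Apply Jensen: I(r) = log|p(0)| + Σ_k log(r/|z_k|), summed over zeros inside |z| < r.
  log(r/|z_k|) for z_k = -1: log(7/1) = 1.9459
  log(r/|z_k|) for z_k = -3: log(7/3) = 0.8473
  log(r/|z_k|) for z_k = -4: log(7/4) = 0.5596
  log(r/|z_k|) for z_k = -3: log(7/3) = 0.8473
Sum over inside zeros: 4.2001.
I(r) = log|p(0)| + (inside sum) = 3.5835 + 4.2001 = 7.7836.
Closed form (all zeros inside, monic): I(r) = n·log(r) = 4·log(7) = 7.7836. ✓

I(r) ≈ 7.7836.


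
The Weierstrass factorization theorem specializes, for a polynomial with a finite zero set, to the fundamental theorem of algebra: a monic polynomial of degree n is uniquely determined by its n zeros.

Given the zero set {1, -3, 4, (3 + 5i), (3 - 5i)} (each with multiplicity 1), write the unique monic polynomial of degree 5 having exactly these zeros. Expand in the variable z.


The polynomial is p(z) = ∏_{α ∈ S} (z − α), where S = {1, -3, 4, (3 + 5i), (3 - 5i)}.
Expanding the product yields: p(z) = z^5 -8·z^4 + 35·z^3 + 10·z^2 -446·z + 408.
Note conjugate pairs combine to real quadratics: (z − (3+5i))(z − (3−5i)) = z² − 6z + 34.
The resulting polynomial has degree 5 and real coefficients as required.

p(z) = z^5 -8·z^4 + 35·z^3 + 10·z^2 -446·z + 408.


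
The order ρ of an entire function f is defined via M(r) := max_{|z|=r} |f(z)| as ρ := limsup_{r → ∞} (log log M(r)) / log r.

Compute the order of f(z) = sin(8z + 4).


sin(w) is a linear combination of e^{iw} and e^{−iw} (or e^w, e^{−w} in the hyperbolic case), so |sin(w)| ≤ e^{|w|}. With w = 8z + 4, |w| ≤ 8|z| + 4 = 8r + 4 on |z| = r, giving M(r) ≤ e^{8r + 4}, so ρ ≤ 1. On a suitable ray (z = it for sin/cos; z = t for sinh/cosh, t real → ∞), |sin(8z + 4)| grows like e^{8|t|}/2, so ρ ≥ 1. Hence ρ = 1.
Therefore ρ = 1.

Order ρ = 1.


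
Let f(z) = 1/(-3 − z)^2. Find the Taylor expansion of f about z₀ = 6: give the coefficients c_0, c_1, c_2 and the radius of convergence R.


Let w = z − z₀, so z = z₀ + w.
Then -3 − z = -3 − (z₀ + w) = (-3 − z₀) − w = -9 − w.
f(z) = 1/(-9 − w)^2 = (1/(-9)^2) · (1 − w/(-9))^{−2}.
By the binomial series (1−u)^{−2} = Σ_{n≥0} C(n+1, 1) u^n for |u|<1, with u = w/(-9):
  c_n = C(n+1, 1) / (-9)^(n+2).
  c_0 = 1/(-9)^2 = 1/81.
  c_1 = 2/(-9)^3 = -2/729.
  c_2 = 3/(-9)^4 = 1/2187.
The series is valid for |w/d| < 1, i.e. |z − z₀| < |d|.
Radius of convergence: R = |-3 − z₀| = |-9| = 9 (distance from z₀ to the singularity z = -3).

c_0 = 1/81, c_1 = -2/729, c_2 = 1/2187; R = 9.


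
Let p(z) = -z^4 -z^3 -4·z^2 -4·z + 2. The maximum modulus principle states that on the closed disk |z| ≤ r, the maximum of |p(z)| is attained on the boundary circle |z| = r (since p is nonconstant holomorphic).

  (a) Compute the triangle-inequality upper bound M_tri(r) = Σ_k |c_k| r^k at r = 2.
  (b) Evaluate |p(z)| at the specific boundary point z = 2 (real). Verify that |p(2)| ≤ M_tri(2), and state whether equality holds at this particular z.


Coefficients: c_0 = 2, c_1 = -4, c_2 = -4, c_3 = -1, c_4 = -1. Radius r = 2.
Part (a). Triangle bound: M_tri(r) = Σ_k |c_k| r^k
  = |2|·2^0 + |-4|·2^1 + |-4|·2^2 + |-1|·2^3 + |-1|·2^4
  = 2 + 8 + 16 + 8 + 16 = 50.
This bounds M(r) := max_{|z|=r} |p(z)| from above; equality holds iff all terms c_k z^k can be made to align in phase at a single z on |z|=r.
Part (b). At z = 2 (real, on the circle |z| = r):
  p(2) = (2)·2^0 + (-4)·2^1 + (-4)·2^2 + (-1)·2^3 + (-1)·2^4 = -46.
  |p(2)| = 46.
Check: |p(2)| = 46 ≤ 50 = M_tri(2). ✓ Equality does not hold at z = 2 (the coefficients have mixed signs, so the terms do not all align in phase there).

M_tri(2) = 50; |p(2)| = 46; equality at z=2: no.


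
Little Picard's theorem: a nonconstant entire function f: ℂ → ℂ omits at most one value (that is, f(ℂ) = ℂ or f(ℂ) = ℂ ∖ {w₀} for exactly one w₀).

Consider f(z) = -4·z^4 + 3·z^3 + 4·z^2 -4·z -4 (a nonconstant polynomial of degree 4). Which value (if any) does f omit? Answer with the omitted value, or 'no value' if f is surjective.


Little Picard bounds the complement of f(ℂ) to at most one point.
For every w ∈ ℂ, the equation p(z) − w = 0 is a nonconstant polynomial in z and hence has at least one root by the fundamental theorem of algebra. So p is surjective onto ℂ, omitting no value.

Omitted value: no value.


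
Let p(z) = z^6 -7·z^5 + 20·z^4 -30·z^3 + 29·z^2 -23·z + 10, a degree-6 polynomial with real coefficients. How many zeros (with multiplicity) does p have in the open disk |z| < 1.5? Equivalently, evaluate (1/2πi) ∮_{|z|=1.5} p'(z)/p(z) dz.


The zeros of p are: 2, 1, (0 + 1i), (0 - 1i), (2 + 1i), (2 - 1i).
Their magnitudes are: 2, 1, 1, 1, 2.236, 2.236.
Zeros with |z| < R = 1.5: 1, (0 + 1i), (0 - 1i).
Count = 3.
By the argument principle, (1/2πi) ∮_{|z|=R} p'(z)/p(z) dz equals exactly this count.

Number of zeros inside |z| < 1.5: 3.


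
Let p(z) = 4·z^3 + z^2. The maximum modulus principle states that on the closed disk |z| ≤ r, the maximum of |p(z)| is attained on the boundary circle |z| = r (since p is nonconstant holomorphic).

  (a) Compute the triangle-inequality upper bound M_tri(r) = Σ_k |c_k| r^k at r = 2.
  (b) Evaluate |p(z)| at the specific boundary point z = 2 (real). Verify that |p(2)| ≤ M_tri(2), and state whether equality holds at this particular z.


Coefficients: c_0 = 0, c_1 = 0, c_2 = 1, c_3 = 4. Radius r = 2.
Part (a). Triangle bound: M_tri(r) = Σ_k |c_k| r^k
  = |0|·2^0 + |0|·2^1 + |1|·2^2 + |4|·2^3
  = 0 + 0 + 4 + 32 = 36.
This bounds M(r) := max_{|z|=r} |p(z)| from above; equality holds iff all terms c_k z^k can be made to align in phase at a single z on |z|=r.
Part (b). At z = 2 (real, on the circle |z| = r):
  p(2) = (0)·2^0 + (0)·2^1 + (1)·2^2 + (4)·2^3 = 36.
  |p(2)| = 36.
Since all nonzero coefficients share the same sign, |p(2)| = 36 = M_tri(2); the triangle bound is attained at z = 2, so in fact M(r) = 36.

M_tri(2) = 36; |p(2)| = 36; equality at z=2: yes.


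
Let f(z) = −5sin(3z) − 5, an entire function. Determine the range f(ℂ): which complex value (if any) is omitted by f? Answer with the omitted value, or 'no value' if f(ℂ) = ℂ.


Little Picard bounds the complement of f(ℂ) to at most one point.
sin is entire and surjective onto ℂ: for every w ∈ ℂ, sin(ζ) = w has a solution ζ ∈ ℂ (e.g., via the complex inverse arcsin). With ζ = 3z this gives z = ζ/(3). Then -5·sin(3z) takes every value in -5·ℂ = ℂ, and adding -5 is a bijection of ℂ. So f is surjective and omits no value. (Note: only on the real line is sin bounded by [−1, 1].)

Omitted value: no value.


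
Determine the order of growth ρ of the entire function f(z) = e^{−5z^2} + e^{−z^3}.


Each summand is entire of order 2 and 3 respectively (as in the single-exponential case). The order of a sum is at most the max of the orders, so ρ ≤ 3. For the lower bound: on |z|=r choose arg z so that -1z^3 is real positive; then |e^{-1z^3}| = e^{1r^3} while |e^{-5z^2}| ≤ e^{5r^2} = o(e^{1r^3}). So |f| ≥ e^{1r^3}(1 − o(1)) and ρ ≥ 3. Hence ρ = max(2, 3) = 3.
Therefore ρ = 3.

Order ρ = 3.


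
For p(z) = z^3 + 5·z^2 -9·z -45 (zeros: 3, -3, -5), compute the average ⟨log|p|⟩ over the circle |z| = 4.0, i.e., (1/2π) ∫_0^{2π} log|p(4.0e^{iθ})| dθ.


Zeros: -5, -3, 3; r = 4.0.
Inside |z| < r: -3, 3. Outside (|z| ≥ r): -5.
p(0) = -45, so log|p(0)| = log(45) = 3.8067.
Apply Jensen: I(r) = log|p(0)| + Σ_k log(r/|z_k|), summed over zeros inside |z| < r.
  log(r/|z_k|) for z_k = 3: log(4.0/3) = 0.2877
  log(r/|z_k|) for z_k = -3: log(4.0/3) = 0.2877
  Outside zeros (-5) contribute nothing to the Jensen sum.
Sum over inside zeros: 0.5754.
I(r) = log|p(0)| + (inside sum) = 3.8067 + 0.5754 = 4.3820.
Note: since some zeros are outside |z| ≤ r, the simplified n·log(r) form does NOT apply — only the inside zeros contribute.

I(r) ≈ 4.3820.


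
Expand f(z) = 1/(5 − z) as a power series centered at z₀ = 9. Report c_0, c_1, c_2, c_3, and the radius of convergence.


Let w = z − z₀, so z = z₀ + w.
Then 5 − z = 5 − (z₀ + w) = (5 − z₀) − w = -4 − w.
f(z) = 1/(-4 − w) = (1/(-4)) · 1/(1 − w/(-4)) = Σ_{n≥0} w^n / (-4)^(n+1).
So c_n = 1/(-4)^(n+1):
  c_0 = 1/(-4)^1 = -1/4.
  c_1 = 1/(-4)^2 = 1/16.
  c_2 = 1/(-4)^3 = -1/64.
  c_3 = 1/(-4)^4 = 1/256.
The series is valid for |w/d| < 1, i.e. |z − z₀| < |d|.
Radius of convergence: R = |5 − z₀| = |-4| = 4 (distance from z₀ to the singularity z = 5).

c_0 = -1/4, c_1 = 1/16, c_2 = -1/64, c_3 = 1/256; R = 4.


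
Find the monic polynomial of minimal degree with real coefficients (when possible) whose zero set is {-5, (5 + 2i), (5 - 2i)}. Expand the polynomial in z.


The polynomial is p(z) = ∏_{α ∈ S} (z − α), where S = {-5, (5 + 2i), (5 - 2i)}.
Expanding the product yields: p(z) = z^3 -5·z^2 -21·z + 145.
Note conjugate pairs combine to real quadratics: (z − (5+2i))(z − (5−2i)) = z² − 10z + 29.
The resulting polynomial has degree 3 and real coefficients as required.

p(z) = z^3 -5·z^2 -21·z + 145.


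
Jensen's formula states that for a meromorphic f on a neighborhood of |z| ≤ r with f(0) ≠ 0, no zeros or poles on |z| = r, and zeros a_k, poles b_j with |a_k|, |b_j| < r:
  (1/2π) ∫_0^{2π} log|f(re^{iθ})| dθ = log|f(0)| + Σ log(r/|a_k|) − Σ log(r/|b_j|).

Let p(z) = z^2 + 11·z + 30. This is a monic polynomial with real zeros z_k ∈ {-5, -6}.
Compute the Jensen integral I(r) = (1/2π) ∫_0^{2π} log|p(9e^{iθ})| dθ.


Zeros: -6, -5; r = 9.
Inside |z| < r: -6, -5. Outside (|z| ≥ r): ∅.
p(0) = 30, so log|p(0)| = log(30) = 3.4012.
Apply Jensen: I(r) = log|p(0)| + Σ_k log(r/|z_k|), summed over zeros inside |z| < r.
  log(r/|z_k|) for z_k = -5: log(9/5) = 0.5878
  log(r/|z_k|) for z_k = -6: log(9/6) = 0.4055
Sum over inside zeros: 0.9933.
I(r) = log|p(0)| + (inside sum) = 3.4012 + 0.9933 = 4.3944.
Closed form (all zeros inside, monic): I(r) = n·log(r) = 2·log(9) = 4.3944. ✓

I(r) ≈ 4.3944.


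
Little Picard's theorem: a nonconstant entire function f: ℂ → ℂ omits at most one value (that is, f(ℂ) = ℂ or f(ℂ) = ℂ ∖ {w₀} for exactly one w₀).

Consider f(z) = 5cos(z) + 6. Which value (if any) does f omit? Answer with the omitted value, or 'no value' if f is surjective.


Little Picard bounds the complement of f(ℂ) to at most one point.
cos is entire and surjective onto ℂ: for every w ∈ ℂ, cos(ζ) = w has a solution ζ ∈ ℂ (e.g., via the complex inverse arccos). With ζ = z this gives z = ζ/(1). Then 5·cos(z) takes every value in 5·ℂ = ℂ, and adding 6 is a bijection of ℂ. So f is surjective and omits no value. (Note: only on the real line is cos bounded by [−1, 1].)

Omitted value: no value.


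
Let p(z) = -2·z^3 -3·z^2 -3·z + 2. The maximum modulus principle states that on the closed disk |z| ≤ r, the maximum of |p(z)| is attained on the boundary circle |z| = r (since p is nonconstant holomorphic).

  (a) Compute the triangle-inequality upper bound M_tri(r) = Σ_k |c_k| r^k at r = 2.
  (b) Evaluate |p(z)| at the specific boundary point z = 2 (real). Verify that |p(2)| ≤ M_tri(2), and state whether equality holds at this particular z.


Coefficients: c_0 = 2, c_1 = -3, c_2 = -3, c_3 = -2. Radius r = 2.
Part (a). Triangle bound: M_tri(r) = Σ_k |c_k| r^k
  = |2|·2^0 + |-3|·2^1 + |-3|·2^2 + |-2|·2^3
  = 2 + 6 + 12 + 16 = 36.
This bounds M(r) := max_{|z|=r} |p(z)| from above; equality holds iff all terms c_k z^k can be made to align in phase at a single z on |z|=r.
Part (b). At z = 2 (real, on the circle |z| = r):
  p(2) = (2)·2^0 + (-3)·2^1 + (-3)·2^2 + (-2)·2^3 = -32.
  |p(2)| = 32.
Check: |p(2)| = 32 ≤ 36 = M_tri(2). ✓ Equality does not hold at z = 2 (the coefficients have mixed signs, so the terms do not all align in phase there).

M_tri(2) = 36; |p(2)| = 32; equality at z=2: no.


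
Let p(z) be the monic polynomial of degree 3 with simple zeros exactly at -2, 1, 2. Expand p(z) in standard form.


The polynomial is p(z) = ∏_{α ∈ S} (z − α), where S = {-2, 1, 2}.
Expanding the product yields: p(z) = z^3 -z^2 -4·z + 4.
The resulting polynomial has degree 3 and real coefficients as required.

p(z) = z^3 -z^2 -4·z + 4.


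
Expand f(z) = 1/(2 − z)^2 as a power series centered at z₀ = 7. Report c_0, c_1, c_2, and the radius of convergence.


Let w = z − z₀, so z = z₀ + w.
Then 2 − z = 2 − (z₀ + w) = (2 − z₀) − w = -5 − w.
f(z) = 1/(-5 − w)^2 = (1/(-5)^2) · (1 − w/(-5))^{−2}.
By the binomial series (1−u)^{−2} = Σ_{n≥0} C(n+1, 1) u^n for |u|<1, with u = w/(-5):
  c_n = C(n+1, 1) / (-5)^(n+2).
  c_0 = 1/(-5)^2 = 1/25.
  c_1 = 2/(-5)^3 = -2/125.
  c_2 = 3/(-5)^4 = 3/625.
The series is valid for |w/d| < 1, i.e. |z − z₀| < |d|.
Radius of convergence: R = |2 − z₀| = |-5| = 5 (distance from z₀ to the singularity z = 2).

c_0 = 1/25, c_1 = -2/125, c_2 = 3/625; R = 5.


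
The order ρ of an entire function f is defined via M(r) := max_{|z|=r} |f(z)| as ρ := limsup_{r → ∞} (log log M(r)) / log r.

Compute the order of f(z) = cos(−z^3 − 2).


Write cos(w) = (e^{iw} ± e^{−iw})/(2 or 2i), so |cos(w)| ≤ e^{|w|}. With w = −z^3 − 2, |w| ≤ 1r^3 + 2 on |z|=r, giving M(r) ≤ e^{1r^3 + 2} and ρ ≤ 3. For the lower bound, choose z on |z|=r with -1z^3 purely imaginary of modulus 1r^3; then |cos(−z^3 − 2)| grows like e^{1r^3}/2, so ρ ≥ 3. Hence ρ = 3.
Therefore ρ = 3.

Order ρ = 3.


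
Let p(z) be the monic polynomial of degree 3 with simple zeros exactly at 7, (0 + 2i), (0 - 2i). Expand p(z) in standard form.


The polynomial is p(z) = ∏_{α ∈ S} (z − α), where S = {7, (0 + 2i), (0 - 2i)}.
Expanding the product yields: p(z) = z^3 -7·z^2 + 4·z -28.
Note conjugate pairs combine to real quadratics: (z − (0+2i))(z − (0−2i)) = z² + 4.
The resulting polynomial has degree 3 and real coefficients as required.

p(z) = z^3 -7·z^2 + 4·z -28.


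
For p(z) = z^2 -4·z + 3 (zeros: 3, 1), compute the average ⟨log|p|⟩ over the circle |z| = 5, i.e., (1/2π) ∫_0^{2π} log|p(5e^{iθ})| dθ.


Zeros: 1, 3; r = 5.
Inside |z| < r: 1, 3. Outside (|z| ≥ r): ∅.
p(0) = 3, so log|p(0)| = log(3) = 1.0986.
Apply Jensen: I(r) = log|p(0)| + Σ_k log(r/|z_k|), summed over zeros inside |z| < r.
  log(r/|z_k|) for z_k = 3: log(5/3) = 0.5108
  log(r/|z_k|) for z_k = 1: log(5/1) = 1.6094
Sum over inside zeros: 2.1203.
I(r) = log|p(0)| + (inside sum) = 1.0986 + 2.1203 = 3.2189.
Closed form (all zeros inside, monic): I(r) = n·log(r) = 2·log(5) = 3.2189. ✓

I(r) ≈ 3.2189.


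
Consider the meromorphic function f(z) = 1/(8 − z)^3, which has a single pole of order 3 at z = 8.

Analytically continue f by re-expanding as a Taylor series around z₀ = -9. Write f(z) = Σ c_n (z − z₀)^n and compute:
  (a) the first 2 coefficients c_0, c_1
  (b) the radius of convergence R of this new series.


Let w = z − z₀, so z = z₀ + w.
Then 8 − z = 8 − (z₀ + w) = (8 − z₀) − w = 17 − w.
f(z) = 1/(17 − w)^3 = (1/(17)^3) · (1 − w/(17))^{−3}.
By the binomial series (1−u)^{−3} = Σ_{n≥0} C(n+2, 2) u^n for |u|<1, with u = w/(17):
  c_n = C(n+2, 2) / (17)^(n+3).
  c_0 = 1/(17)^3 = 1/4913.
  c_1 = 3/(17)^4 = 3/83521.
The series is valid for |w/d| < 1, i.e. |z − z₀| < |d|.
Radius of convergence: R = |8 − z₀| = |17| = 17 (distance from z₀ to the singularity z = 8).

c_0 = 1/4913, c_1 = 3/83521; R = 17.


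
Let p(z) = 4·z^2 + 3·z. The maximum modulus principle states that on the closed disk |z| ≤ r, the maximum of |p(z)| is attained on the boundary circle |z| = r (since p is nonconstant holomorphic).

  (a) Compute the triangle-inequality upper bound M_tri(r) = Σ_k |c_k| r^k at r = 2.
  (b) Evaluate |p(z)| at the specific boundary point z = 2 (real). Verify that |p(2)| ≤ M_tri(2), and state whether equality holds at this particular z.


Coefficients: c_0 = 0, c_1 = 3, c_2 = 4. Radius r = 2.
Part (a). Triangle bound: M_tri(r) = Σ_k |c_k| r^k
  = |0|·2^0 + |3|·2^1 + |4|·2^2
  = 0 + 6 + 16 = 22.
This bounds M(r) := max_{|z|=r} |p(z)| from above; equality holds iff all terms c_k z^k can be made to align in phase at a single z on |z|=r.
Part (b). At z = 2 (real, on the circle |z| = r):
  p(2) = (0)·2^0 + (3)·2^1 + (4)·2^2 = 22.
  |p(2)| = 22.
Since all nonzero coefficients share the same sign, |p(2)| = 22 = M_tri(2); the triangle bound is attained at z = 2, so in fact M(r) = 22.

M_tri(2) = 22; |p(2)| = 22; equality at z=2: yes.


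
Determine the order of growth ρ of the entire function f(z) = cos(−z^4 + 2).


Write cos(w) = (e^{iw} ± e^{−iw})/(2 or 2i), so |cos(w)| ≤ e^{|w|}. With w = −z^4 + 2, |w| ≤ 1r^4 + 2 on |z|=r, giving M(r) ≤ e^{1r^4 + 2} and ρ ≤ 4. For the lower bound, choose z on |z|=r with -1z^4 purely imaginary of modulus 1r^4; then |cos(−z^4 + 2)| grows like e^{1r^4}/2, so ρ ≥ 4. Hence ρ = 4.
Therefore ρ = 4.

Order ρ = 4.


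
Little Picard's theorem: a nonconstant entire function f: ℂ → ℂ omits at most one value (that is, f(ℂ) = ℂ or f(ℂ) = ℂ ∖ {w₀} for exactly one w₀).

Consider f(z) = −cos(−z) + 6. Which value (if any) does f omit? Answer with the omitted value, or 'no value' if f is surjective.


Little Picard bounds the complement of f(ℂ) to at most one point.
cos is entire and surjective onto ℂ: for every w ∈ ℂ, cos(ζ) = w has a solution ζ ∈ ℂ (e.g., via the complex inverse arccos). With ζ = −z this gives z = ζ/(-1). Then -1·cos(−z) takes every value in -1·ℂ = ℂ, and adding 6 is a bijection of ℂ. So f is surjective and omits no value. (Note: only on the real line is cos bounded by [−1, 1].)

Omitted value: no value.


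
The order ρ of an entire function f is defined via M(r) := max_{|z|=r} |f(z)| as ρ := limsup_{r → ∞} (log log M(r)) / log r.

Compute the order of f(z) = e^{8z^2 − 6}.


|e^{8z^2 − 6}| = e^{Re(8·z^2) + -6} ≤ e^{8|z|^2 + -6} = e^{8r^2 + -6} on |z| = r, so ρ ≤ 2. Choosing z on |z|=r so that 8·z^2 is real positive (always possible by picking arg z appropriately) gives |f(z)| = e^{8r^2 + -6}, matching the bound. The additive constant -6 does not affect log log M(r) ~ 2·log r. Hence ρ = 2.
Therefore ρ = 2.

Order ρ = 2.


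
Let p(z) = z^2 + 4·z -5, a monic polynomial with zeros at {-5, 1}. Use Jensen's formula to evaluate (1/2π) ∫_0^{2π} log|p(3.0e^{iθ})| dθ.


Zeros: -5, 1; r = 3.0.
Inside |z| < r: 1. Outside (|z| ≥ r): -5.
p(0) = -5, so log|p(0)| = log(5) = 1.6094.
Apply Jensen: I(r) = log|p(0)| + Σ_k log(r/|z_k|), summed over zeros inside |z| < r.
  log(r/|z_k|) for z_k = 1: log(3.0/1) = 1.0986
  Outside zeros (-5) contribute nothing to the Jensen sum.
Sum over inside zeros: 1.0986.
I(r) = log|p(0)| + (inside sum) = 1.6094 + 1.0986 = 2.7081.
Note: since some zeros are outside |z| ≤ r, the simplified n·log(r) form does NOT apply — only the inside zeros contribute.

I(r) ≈ 2.7081.


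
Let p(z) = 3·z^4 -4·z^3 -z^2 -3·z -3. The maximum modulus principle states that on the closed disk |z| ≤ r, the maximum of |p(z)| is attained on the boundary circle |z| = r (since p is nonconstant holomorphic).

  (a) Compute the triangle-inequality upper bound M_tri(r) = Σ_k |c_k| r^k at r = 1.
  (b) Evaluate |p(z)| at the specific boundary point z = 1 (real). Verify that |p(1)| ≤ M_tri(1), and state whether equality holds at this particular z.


Coefficients: c_0 = -3, c_1 = -3, c_2 = -1, c_3 = -4, c_4 = 3. Radius r = 1.
Part (a). Triangle bound: M_tri(r) = Σ_k |c_k| r^k
  = |-3|·1^0 + |-3|·1^1 + |-1|·1^2 + |-4|·1^3 + |3|·1^4
  = 3 + 3 + 1 + 4 + 3 = 14.
This bounds M(r) := max_{|z|=r} |p(z)| from above; equality holds iff all terms c_k z^k can be made to align in phase at a single z on |z|=r.
Part (b). At z = 1 (real, on the circle |z| = r):
  p(1) = (-3)·1^0 + (-3)·1^1 + (-1)·1^2 + (-4)·1^3 + (3)·1^4 = -8.
  |p(1)| = 8.
Check: |p(1)| = 8 ≤ 14 = M_tri(1). ✓ Equality does not hold at z = 1 (the coefficients have mixed signs, so the terms do not all align in phase there).

M_tri(1) = 14; |p(1)| = 8; equality at z=1: no.


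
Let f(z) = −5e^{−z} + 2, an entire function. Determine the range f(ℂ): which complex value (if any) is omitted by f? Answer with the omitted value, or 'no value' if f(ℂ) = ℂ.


Little Picard bounds the complement of f(ℂ) to at most one point.
e^{−z} is never zero on ℂ, so -5·e^{−z} takes every value in ℂ ∖ {0}. Adding 2 shifts the range to ℂ ∖ {2}. Thus f omits exactly the value 2.

Omitted value: 2.


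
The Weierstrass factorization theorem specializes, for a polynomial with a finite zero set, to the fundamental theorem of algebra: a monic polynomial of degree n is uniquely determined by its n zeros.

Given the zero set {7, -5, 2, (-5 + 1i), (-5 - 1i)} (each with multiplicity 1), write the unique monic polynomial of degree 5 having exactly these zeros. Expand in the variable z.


The polynomial is p(z) = ∏_{α ∈ S} (z − α), where S = {7, -5, 2, (-5 + 1i), (-5 - 1i)}.
Expanding the product yields: p(z) = z^5 + 6·z^4 -45·z^3 -344·z^2 -106·z + 1820.
Note conjugate pairs combine to real quadratics: (z − (-5+1i))(z − (-5−1i)) = z² + 10z + 26.
The resulting polynomial has degree 5 and real coefficients as required.

p(z) = z^5 + 6·z^4 -45·z^3 -344·z^2 -106·z + 1820.


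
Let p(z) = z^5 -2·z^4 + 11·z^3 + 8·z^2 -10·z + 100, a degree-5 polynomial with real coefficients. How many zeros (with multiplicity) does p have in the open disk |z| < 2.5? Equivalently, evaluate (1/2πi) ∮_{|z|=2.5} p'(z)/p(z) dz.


The zeros of p are: -2, (1 + 2i), (1 - 2i), (1 + 3i), (1 - 3i).
Their magnitudes are: 2, 2.236, 2.236, 3.162, 3.162.
Zeros with |z| < R = 2.5: -2, (1 + 2i), (1 - 2i).
Count = 3.
By the argument principle, (1/2πi) ∮_{|z|=R} p'(z)/p(z) dz equals exactly this count.

Number of zeros inside |z| < 2.5: 3.


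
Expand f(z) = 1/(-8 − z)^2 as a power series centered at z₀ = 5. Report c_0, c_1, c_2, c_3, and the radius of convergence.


Let w = z − z₀, so z = z₀ + w.
Then -8 − z = -8 − (z₀ + w) = (-8 − z₀) − w = -13 − w.
f(z) = 1/(-13 − w)^2 = (1/(-13)^2) · (1 − w/(-13))^{−2}.
By the binomial series (1−u)^{−2} = Σ_{n≥0} C(n+1, 1) u^n for |u|<1, with u = w/(-13):
  c_n = C(n+1, 1) / (-13)^(n+2).
  c_0 = 1/(-13)^2 = 1/169.
  c_1 = 2/(-13)^3 = -2/2197.
  c_2 = 3/(-13)^4 = 3/28561.
  c_3 = 4/(-13)^5 = -4/371293.
The series is valid for |w/d| < 1, i.e. |z − z₀| < |d|.
Radius of convergence: R = |-8 − z₀| = |-13| = 13 (distance from z₀ to the singularity z = -8).

c_0 = 1/169, c_1 = -2/2197, c_2 = 3/28561, c_3 = -4/371293; R = 13.


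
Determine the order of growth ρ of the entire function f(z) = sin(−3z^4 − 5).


Write sin(w) = (e^{iw} ± e^{−iw})/(2 or 2i), so |sin(w)| ≤ e^{|w|}. With w = −3z^4 − 5, |w| ≤ 3r^4 + 5 on |z|=r, giving M(r) ≤ e^{3r^4 + 5} and ρ ≤ 4. For the lower bound, choose z on |z|=r with -3z^4 purely imaginary of modulus 3r^4; then |sin(−3z^4 − 5)| grows like e^{3r^4}/2, so ρ ≥ 4. Hence ρ = 4.
Therefore ρ = 4.

Order ρ = 4.


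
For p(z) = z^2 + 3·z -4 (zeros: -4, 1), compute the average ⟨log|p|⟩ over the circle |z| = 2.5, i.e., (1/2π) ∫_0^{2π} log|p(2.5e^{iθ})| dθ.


Zeros: -4, 1; r = 2.5.
Inside |z| < r: 1. Outside (|z| ≥ r): -4.
p(0) = -4, so log|p(0)| = log(4) = 1.3863.
Apply Jensen: I(r) = log|p(0)| + Σ_k log(r/|z_k|), summed over zeros inside |z| < r.
  log(r/|z_k|) for z_k = 1: log(2.5/1) = 0.9163
  Outside zeros (-4) contribute nothing to the Jensen sum.
Sum over inside zeros: 0.9163.
I(r) = log|p(0)| + (inside sum) = 1.3863 + 0.9163 = 2.3026.
Note: since some zeros are outside |z| ≤ r, the simplified n·log(r) form does NOT apply — only the inside zeros contribute.

I(r) ≈ 2.3026.


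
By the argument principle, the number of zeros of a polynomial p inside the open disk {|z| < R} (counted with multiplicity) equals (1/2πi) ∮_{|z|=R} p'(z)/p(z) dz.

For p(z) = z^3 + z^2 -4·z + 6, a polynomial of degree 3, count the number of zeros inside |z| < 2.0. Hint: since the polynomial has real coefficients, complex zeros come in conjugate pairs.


The zeros of p are: (1 + 1i), (1 - 1i), -3.
Their magnitudes are: 1.414, 1.414, 3.
Zeros with |z| < R = 2.0: (1 + 1i), (1 - 1i).
Count = 2.
By the argument principle, (1/2πi) ∮_{|z|=R} p'(z)/p(z) dz equals exactly this count.

Number of zeros inside |z| < 2.0: 2.


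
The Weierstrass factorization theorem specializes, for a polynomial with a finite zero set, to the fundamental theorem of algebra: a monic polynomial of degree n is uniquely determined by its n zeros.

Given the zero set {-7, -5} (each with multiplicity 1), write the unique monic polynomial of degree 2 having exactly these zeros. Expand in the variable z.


The polynomial is p(z) = ∏_{α ∈ S} (z − α), where S = {-7, -5}.
Expanding the product yields: p(z) = z^2 + 12·z + 35.
The resulting polynomial has degree 2 and real coefficients as required.

p(z) = z^2 + 12·z + 35.


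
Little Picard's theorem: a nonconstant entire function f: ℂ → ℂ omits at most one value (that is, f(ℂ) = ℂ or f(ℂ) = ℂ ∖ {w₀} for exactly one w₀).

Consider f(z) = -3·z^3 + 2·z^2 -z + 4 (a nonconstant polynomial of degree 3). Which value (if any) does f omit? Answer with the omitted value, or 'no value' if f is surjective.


Little Picard bounds the complement of f(ℂ) to at most one point.
For every w ∈ ℂ, the equation p(z) − w = 0 is a nonconstant polynomial in z and hence has at least one root by the fundamental theorem of algebra. So p is surjective onto ℂ, omitting no value.

Omitted value: no value.


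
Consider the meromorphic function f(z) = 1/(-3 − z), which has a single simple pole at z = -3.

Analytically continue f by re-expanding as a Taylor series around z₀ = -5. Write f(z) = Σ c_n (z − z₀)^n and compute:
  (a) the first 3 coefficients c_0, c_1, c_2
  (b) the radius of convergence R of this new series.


Let w = z − z₀, so z = z₀ + w.
Then -3 − z = -3 − (z₀ + w) = (-3 − z₀) − w = 2 − w.
f(z) = 1/(2 − w) = (1/(2)) · 1/(1 − w/(2)) = Σ_{n≥0} w^n / (2)^(n+1).
So c_n = 1/(2)^(n+1):
  c_0 = 1/(2)^1 = 1/2.
  c_1 = 1/(2)^2 = 1/4.
  c_2 = 1/(2)^3 = 1/8.
The series is valid for |w/d| < 1, i.e. |z − z₀| < |d|.
Radius of convergence: R = |-3 − z₀| = |2| = 2 (distance from z₀ to the singularity z = -3).

c_0 = 1/2, c_1 = 1/4, c_2 = 1/8; R = 2.


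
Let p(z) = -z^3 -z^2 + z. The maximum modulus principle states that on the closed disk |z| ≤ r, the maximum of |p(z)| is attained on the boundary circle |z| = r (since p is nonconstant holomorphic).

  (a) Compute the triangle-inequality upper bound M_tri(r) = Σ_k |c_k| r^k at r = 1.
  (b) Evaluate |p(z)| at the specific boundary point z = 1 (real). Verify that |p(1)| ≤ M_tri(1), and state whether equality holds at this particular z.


Coefficients: c_0 = 0, c_1 = 1, c_2 = -1, c_3 = -1. Radius r = 1.
Part (a). Triangle bound: M_tri(r) = Σ_k |c_k| r^k
  = |0|·1^0 + |1|·1^1 + |-1|·1^2 + |-1|·1^3
  = 0 + 1 + 1 + 1 = 3.
This bounds M(r) := max_{|z|=r} |p(z)| from above; equality holds iff all terms c_k z^k can be made to align in phase at a single z on |z|=r.
Part (b). At z = 1 (real, on the circle |z| = r):
  p(1) = (0)·1^0 + (1)·1^1 + (-1)·1^2 + (-1)·1^3 = -1.
  |p(1)| = 1.
Check: |p(1)| = 1 ≤ 3 = M_tri(1). ✓ Equality does not hold at z = 1 (the coefficients have mixed signs, so the terms do not all align in phase there).

M_tri(1) = 3; |p(1)| = 1; equality at z=1: no.


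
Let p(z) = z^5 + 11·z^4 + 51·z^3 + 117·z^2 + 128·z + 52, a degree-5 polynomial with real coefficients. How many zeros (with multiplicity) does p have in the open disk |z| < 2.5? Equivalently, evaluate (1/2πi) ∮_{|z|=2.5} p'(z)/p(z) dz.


The zeros of p are: -2, (-3 + 2i), (-3 - 2i), -2, -1.
Their magnitudes are: 2, 3.606, 3.606, 2, 1.
Zeros with |z| < R = 2.5: -2, -2, -1.
Count = 3.
By the argument principle, (1/2πi) ∮_{|z|=R} p'(z)/p(z) dz equals exactly this count.

Number of zeros inside |z| < 2.5: 3.


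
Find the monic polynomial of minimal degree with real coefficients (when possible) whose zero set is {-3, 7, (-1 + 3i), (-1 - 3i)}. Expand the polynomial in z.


The polynomial is p(z) = ∏_{α ∈ S} (z − α), where S = {-3, 7, (-1 + 3i), (-1 - 3i)}.
Expanding the product yields: p(z) = z^4 -2·z^3 -19·z^2 -82·z -210.
Note conjugate pairs combine to real quadratics: (z − (-1+3i))(z − (-1−3i)) = z² + 2z + 10.
The resulting polynomial has degree 4 and real coefficients as required.

p(z) = z^4 -2·z^3 -19·z^2 -82·z -210.


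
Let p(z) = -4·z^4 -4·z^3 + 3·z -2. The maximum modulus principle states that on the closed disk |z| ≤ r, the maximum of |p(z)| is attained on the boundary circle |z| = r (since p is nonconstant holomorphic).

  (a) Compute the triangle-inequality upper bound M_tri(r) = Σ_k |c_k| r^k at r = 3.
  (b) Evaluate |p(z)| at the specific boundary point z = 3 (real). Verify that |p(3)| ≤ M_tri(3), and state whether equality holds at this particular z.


Coefficients: c_0 = -2, c_1 = 3, c_2 = 0, c_3 = -4, c_4 = -4. Radius r = 3.
Part (a). Triangle bound: M_tri(r) = Σ_k |c_k| r^k
  = |-2|·3^0 + |3|·3^1 + |0|·3^2 + |-4|·3^3 + |-4|·3^4
  = 2 + 9 + 0 + 108 + 324 = 443.
This bounds M(r) := max_{|z|=r} |p(z)| from above; equality holds iff all terms c_k z^k can be made to align in phase at a single z on |z|=r.
Part (b). At z = 3 (real, on the circle |z| = r):
  p(3) = (-2)·3^0 + (3)·3^1 + (0)·3^2 + (-4)·3^3 + (-4)·3^4 = -425.
  |p(3)| = 425.
Check: |p(3)| = 425 ≤ 443 = M_tri(3). ✓ Equality does not hold at z = 3 (the coefficients have mixed signs, so the terms do not all align in phase there).

M_tri(3) = 443; |p(3)| = 425; equality at z=3: no.


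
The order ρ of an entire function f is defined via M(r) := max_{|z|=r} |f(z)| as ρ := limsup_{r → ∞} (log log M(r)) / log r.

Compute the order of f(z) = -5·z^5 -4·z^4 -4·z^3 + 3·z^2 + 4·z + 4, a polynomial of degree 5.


|f(z)| ≤ Σ|c_k|·r^k = O(r^5) as r → ∞. Polynomial growth is O(e^{r^ε}) for every ε > 0 (since r^5/e^{r^ε} → 0), so ρ ≤ ε for all ε > 0, i.e. ρ = 0. Every nonconstant polynomial has order 0.
Therefore ρ = 0.

Order ρ = 0.


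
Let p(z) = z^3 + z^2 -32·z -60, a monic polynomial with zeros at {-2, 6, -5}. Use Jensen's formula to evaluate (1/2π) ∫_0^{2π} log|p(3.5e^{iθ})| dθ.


Zeros: -5, -2, 6; r = 3.5.
Inside |z| < r: -2. Outside (|z| ≥ r): -5, 6.
p(0) = -60, so log|p(0)| = log(60) = 4.0943.
Apply Jensen: I(r) = log|p(0)| + Σ_k log(r/|z_k|), summed over zeros inside |z| < r.
  log(r/|z_k|) for z_k = -2: log(3.5/2) = 0.5596
  Outside zeros (-5, 6) contribute nothing to the Jensen sum.
Sum over inside zeros: 0.5596.
I(r) = log|p(0)| + (inside sum) = 4.0943 + 0.5596 = 4.6540.
Note: since some zeros are outside |z| ≤ r, the simplified n·log(r) form does NOT apply — only the inside zeros contribute.

I(r) ≈ 4.6540.


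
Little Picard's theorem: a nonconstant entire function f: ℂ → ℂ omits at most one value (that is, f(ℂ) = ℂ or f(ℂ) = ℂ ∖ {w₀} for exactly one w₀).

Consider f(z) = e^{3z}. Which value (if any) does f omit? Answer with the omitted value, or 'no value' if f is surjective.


Little Picard bounds the complement of f(ℂ) to at most one point.
e^{3z} is never zero on ℂ, so 1·e^{3z} takes every value in ℂ ∖ {0}. Adding 0 shifts the range to ℂ ∖ {0}. Thus f omits exactly the value 0.

Omitted value: 0.


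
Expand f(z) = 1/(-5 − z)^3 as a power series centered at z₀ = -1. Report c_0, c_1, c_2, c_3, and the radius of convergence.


Let w = z − z₀, so z = z₀ + w.
Then -5 − z = -5 − (z₀ + w) = (-5 − z₀) − w = -4 − w.
f(z) = 1/(-4 − w)^3 = (1/(-4)^3) · (1 − w/(-4))^{−3}.
By the binomial series (1−u)^{−3} = Σ_{n≥0} C(n+2, 2) u^n for |u|<1, with u = w/(-4):
  c_n = C(n+2, 2) / (-4)^(n+3).
  c_0 = 1/(-4)^3 = -1/64.
  c_1 = 3/(-4)^4 = 3/256.
  c_2 = 6/(-4)^5 = -3/512.
  c_3 = 10/(-4)^6 = 5/2048.
The series is valid for |w/d| < 1, i.e. |z − z₀| < |d|.
Radius of convergence: R = |-5 − z₀| = |-4| = 4 (distance from z₀ to the singularity z = -5).

c_0 = -1/64, c_1 = 3/256, c_2 = -3/512, c_3 = 5/2048; R = 4.


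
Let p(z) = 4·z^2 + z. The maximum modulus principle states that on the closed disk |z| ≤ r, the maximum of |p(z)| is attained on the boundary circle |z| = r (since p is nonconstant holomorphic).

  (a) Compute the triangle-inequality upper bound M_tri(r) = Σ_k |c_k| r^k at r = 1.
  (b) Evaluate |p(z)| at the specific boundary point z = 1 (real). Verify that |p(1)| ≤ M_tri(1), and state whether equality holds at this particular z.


Coefficients: c_0 = 0, c_1 = 1, c_2 = 4. Radius r = 1.
Part (a). Triangle bound: M_tri(r) = Σ_k |c_k| r^k
  = |0|·1^0 + |1|·1^1 + |4|·1^2
  = 0 + 1 + 4 = 5.
This bounds M(r) := max_{|z|=r} |p(z)| from above; equality holds iff all terms c_k z^k can be made to align in phase at a single z on |z|=r.
Part (b). At z = 1 (real, on the circle |z| = r):
  p(1) = (0)·1^0 + (1)·1^1 + (4)·1^2 = 5.
  |p(1)| = 5.
Since all nonzero coefficients share the same sign, |p(1)| = 5 = M_tri(1); the triangle bound is attained at z = 1, so in fact M(r) = 5.

M_tri(1) = 5; |p(1)| = 5; equality at z=1: yes.


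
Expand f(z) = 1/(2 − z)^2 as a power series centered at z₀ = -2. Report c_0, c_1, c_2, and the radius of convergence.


Let w = z − z₀, so z = z₀ + w.
Then 2 − z = 2 − (z₀ + w) = (2 − z₀) − w = 4 − w.
f(z) = 1/(4 − w)^2 = (1/(4)^2) · (1 − w/(4))^{−2}.
By the binomial series (1−u)^{−2} = Σ_{n≥0} C(n+1, 1) u^n for |u|<1, with u = w/(4):
  c_n = C(n+1, 1) / (4)^(n+2).
  c_0 = 1/(4)^2 = 1/16.
  c_1 = 2/(4)^3 = 1/32.
  c_2 = 3/(4)^4 = 3/256.
The series is valid for |w/d| < 1, i.e. |z − z₀| < |d|.
Radius of convergence: R = |2 − z₀| = |4| = 4 (distance from z₀ to the singularity z = 2).

c_0 = 1/16, c_1 = 1/32, c_2 = 3/256; R = 4.


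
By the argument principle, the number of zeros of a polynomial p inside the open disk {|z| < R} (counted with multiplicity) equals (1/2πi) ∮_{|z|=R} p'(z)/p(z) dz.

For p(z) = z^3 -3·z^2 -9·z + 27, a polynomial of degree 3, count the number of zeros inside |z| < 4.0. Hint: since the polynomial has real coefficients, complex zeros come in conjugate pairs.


The zeros of p are: 3, -3, 3.
Their magnitudes are: 3, 3, 3.
Zeros with |z| < R = 4.0: 3, -3, 3.
Count = 3.
By the argument principle, (1/2πi) ∮_{|z|=R} p'(z)/p(z) dz equals exactly this count.

Number of zeros inside |z| < 4.0: 3.
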